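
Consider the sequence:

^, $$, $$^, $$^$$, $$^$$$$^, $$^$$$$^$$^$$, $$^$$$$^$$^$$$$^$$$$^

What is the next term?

From term 3 onward, concatenate the last term with the second-to-last: $$·^ = $$^, $$^·$$ = $$^$$, …
Continuing: $$^$$$$^$$^$$$$^$$$$^ · $$^$$$$^$$^$$ gives term 8.

$$^$$$$^$$^$$$$^$$$$^$$^$$$$^$$^$$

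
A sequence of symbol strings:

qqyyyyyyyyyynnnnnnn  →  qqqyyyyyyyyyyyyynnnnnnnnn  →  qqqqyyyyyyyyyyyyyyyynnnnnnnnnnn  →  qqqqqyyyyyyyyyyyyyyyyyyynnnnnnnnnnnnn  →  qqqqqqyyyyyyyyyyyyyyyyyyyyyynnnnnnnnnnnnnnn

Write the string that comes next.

Term n consists of n-1 q's, followed by 3n+1 y's, followed by 2n+1 n's, where the shown terms are n = 3, 4, 5, 6, 7.
For the next term, n = 8, so the run lengths are 7, 25, 17.

qqqqqqqyyyyyyyyyyyyyyyyyyyyyyyyynnnnnnnnnnnnnnnnn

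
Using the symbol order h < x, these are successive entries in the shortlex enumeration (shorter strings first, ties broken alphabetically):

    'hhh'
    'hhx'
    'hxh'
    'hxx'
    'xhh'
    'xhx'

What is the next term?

xxh

The successor of xhx increments the rightmost position that isn't already x and resets every position after it to h.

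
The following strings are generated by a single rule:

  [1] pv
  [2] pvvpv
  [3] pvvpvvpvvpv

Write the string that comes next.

pvvpvvpvvpvvpvvpvvpvvpv

s(k+1) = s(k)·v·s(k) — each term doubles the last with 'v' between the halves.
One more doubling of pvvpvvpvvpv gives the answer.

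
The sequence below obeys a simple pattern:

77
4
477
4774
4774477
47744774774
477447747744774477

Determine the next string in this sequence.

47744774774477447747744774774

From term 3 onward, concatenate the last term with the second-to-last: 4·77 = 477, 477·4 = 4774, …
So term 8 is 477447747744774477·47744774774.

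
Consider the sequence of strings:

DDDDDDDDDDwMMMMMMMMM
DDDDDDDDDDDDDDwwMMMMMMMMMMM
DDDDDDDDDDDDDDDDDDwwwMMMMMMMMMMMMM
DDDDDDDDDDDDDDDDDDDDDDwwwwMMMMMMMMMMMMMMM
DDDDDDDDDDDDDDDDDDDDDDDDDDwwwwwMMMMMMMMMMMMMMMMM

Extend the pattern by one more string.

DDDDDDDDDDDDDDDDDDDDDDDDDDDDDDwwwwwwMMMMMMMMMMMMMMMMMMM

Each string has the form D^{4n-2} w^{n-2} M^{2n+3}, where the shown terms are n = 3, 4, 5, 6, 7.
For the next term, n = 8, so the run lengths are 30, 6, 19.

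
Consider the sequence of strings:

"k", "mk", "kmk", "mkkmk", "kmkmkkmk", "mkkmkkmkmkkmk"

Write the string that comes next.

kmkmkkmkmkkmkkmkmkkmk

Each term (from the third on) is the two preceding terms concatenated in order: term 3 = k·mk = kmk.
So term 7 is kmkmkkmk·mkkmkkmkmkkmk.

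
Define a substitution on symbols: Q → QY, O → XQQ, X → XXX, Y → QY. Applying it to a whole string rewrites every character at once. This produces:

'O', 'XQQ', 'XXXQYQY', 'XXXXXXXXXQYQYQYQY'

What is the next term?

XXXXXXXXXXXXXXXXXXXXXXXXXXXQYQYQYQYQYQYQYQY

Replace each of the 17 characters of XXXXXXXXXQYQYQYQY in place — XXX XXX XXX XXX XXX XXX XXX XXX XXX QY QY QY QY QY QY QY QY — and concatenate.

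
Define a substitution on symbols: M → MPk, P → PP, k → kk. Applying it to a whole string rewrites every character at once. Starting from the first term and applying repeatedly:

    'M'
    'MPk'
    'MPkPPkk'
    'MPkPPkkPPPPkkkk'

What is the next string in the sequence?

MPkPPkkPPPPkkkkPPPPPPPPkkkkkkkk

Replace each of the 15 characters of MPkPPkkPPPPkkkk in place — MPk PP kk PP PP kk kk PP PP PP PP kk kk kk kk — and concatenate.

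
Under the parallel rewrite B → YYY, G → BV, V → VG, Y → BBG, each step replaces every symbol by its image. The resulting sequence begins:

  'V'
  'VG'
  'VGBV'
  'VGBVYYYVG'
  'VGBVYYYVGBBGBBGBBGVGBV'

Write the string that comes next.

Rewriting the 22 symbols of VGBVYYYVGBBGBBGBBGVGBV one by one yields VG BV YYY VG BBG BBG BBG VG BV YYY YYY BV YYY YYY BV YYY YYY BV VG BV YYY VG; concatenated:

VGBVYYYVGBBGBBGBBGVGBVYYYYYYBVYYYYYYBVYYYYYYBVVGBVYYYVG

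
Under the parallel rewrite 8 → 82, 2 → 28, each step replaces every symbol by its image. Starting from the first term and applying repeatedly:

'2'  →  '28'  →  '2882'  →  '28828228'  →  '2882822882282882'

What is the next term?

28828228822828828228288228828228

Replace each of the 16 characters of 2882822882282882 in place — 28 82 82 28 82 28 28 82 82 28 28 82 28 82 82 28 — and concatenate.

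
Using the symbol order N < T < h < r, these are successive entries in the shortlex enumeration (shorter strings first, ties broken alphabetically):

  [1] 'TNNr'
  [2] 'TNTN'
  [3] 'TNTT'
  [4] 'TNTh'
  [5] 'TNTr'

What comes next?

Find the rightmost character of TNTr below r, bump it to the next letter, and reset everything to its right to N.

TNhN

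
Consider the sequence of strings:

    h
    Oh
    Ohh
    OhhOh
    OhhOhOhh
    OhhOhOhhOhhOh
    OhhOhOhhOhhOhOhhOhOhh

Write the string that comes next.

Each term (from the third on) is the previous term followed by the one before it: term 3 = Oh·h = Ohh.
So term 8 is OhhOhOhhOhhOhOhhOhOhh·OhhOhOhhOhhOh.

OhhOhOhhOhhOhOhhOhOhhOhhOhOhhOhhOh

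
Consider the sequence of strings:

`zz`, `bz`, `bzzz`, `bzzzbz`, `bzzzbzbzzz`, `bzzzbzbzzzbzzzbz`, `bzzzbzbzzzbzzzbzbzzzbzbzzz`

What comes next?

bzzzbzbzzzbzzzbzbzzzbzbzzzbzzzbzbzzzbzzzbz

Each term (from the third on) is the previous term followed by the one before it: term 3 = bz·zz = bzzz.
The next term joins bzzzbzbzzzbzzzbzbzzzbzbzzz and bzzzbzbzzzbzzzbz.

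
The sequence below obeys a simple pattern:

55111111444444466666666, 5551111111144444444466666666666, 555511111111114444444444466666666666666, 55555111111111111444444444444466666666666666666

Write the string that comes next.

5555551111111111111144444444444444466666666666666666666

Term n consists of n-1 5's, followed by 2n 1's, followed by 2n+1 4's, followed by 3n-1 6's, where the shown terms are n = 3, 4, 5, 6.
Setting n = 7 gives 6, 14, 15, 20 characters in each block.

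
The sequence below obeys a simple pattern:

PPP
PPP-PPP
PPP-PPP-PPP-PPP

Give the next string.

PPP-PPP-PPP-PPP-PPP-PPP-PPP-PPP

s(k+1) = s(k)·-·s(k) — each term doubles the last with '-' between the halves.
So the next term is two copies of PPP-PPP-PPP-PPP with '-' between the halves.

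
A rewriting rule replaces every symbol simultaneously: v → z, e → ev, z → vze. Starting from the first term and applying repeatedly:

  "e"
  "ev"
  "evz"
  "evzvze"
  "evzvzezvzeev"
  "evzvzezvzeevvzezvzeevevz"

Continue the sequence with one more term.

Rewriting the 24 symbols of evzvzezvzeevvzezvzeevevz one by one yields ev z vze z vze ev vze z vze ev ev z z vze ev vze z vze ev ev z ev z vze; concatenated:

evzvzezvzeevvzezvzeevevzzvzeevvzezvzeevevzevzvze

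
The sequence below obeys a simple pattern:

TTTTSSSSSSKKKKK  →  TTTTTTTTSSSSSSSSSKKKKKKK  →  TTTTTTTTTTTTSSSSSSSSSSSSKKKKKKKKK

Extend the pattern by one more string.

The n-th term is 4n T's then 3n+3 S's then 2n+3 K's (n = 1, 2, …).
At n = 4 the blocks have lengths 16, 15, 11.

TTTTTTTTTTTTTTTTSSSSSSSSSSSSSSSKKKKKKKKKKK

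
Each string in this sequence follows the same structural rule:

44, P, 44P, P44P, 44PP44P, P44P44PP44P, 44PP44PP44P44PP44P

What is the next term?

This is a Fibonacci-style word recurrence s(k) = s(k−2)·s(k−1): e.g. 44·P = 44P.
The next term joins P44P44PP44P and 44PP44PP44P44PP44P.

P44P44PP44P44PP44PP44P44PP44P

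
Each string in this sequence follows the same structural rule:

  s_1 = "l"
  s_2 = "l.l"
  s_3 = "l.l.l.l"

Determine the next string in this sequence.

l.l.l.l.l.l.l.l

Every step duplicates the string with '.' between the halves.
One more doubling of l.l.l.l gives the answer.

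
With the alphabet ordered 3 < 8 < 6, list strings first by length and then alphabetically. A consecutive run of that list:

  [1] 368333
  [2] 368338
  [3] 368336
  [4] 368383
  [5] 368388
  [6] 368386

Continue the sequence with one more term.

368363

The successor of 368386 increments the rightmost position that isn't already 6 and resets every position after it to 3.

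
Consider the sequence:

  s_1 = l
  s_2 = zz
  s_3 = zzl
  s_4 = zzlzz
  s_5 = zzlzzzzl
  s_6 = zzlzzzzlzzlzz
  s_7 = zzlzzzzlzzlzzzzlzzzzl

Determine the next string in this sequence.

This is a Fibonacci-style word recurrence s(k) = s(k−1)·s(k−2): e.g. zz·l = zzl.
So term 8 is zzlzzzzlzzlzzzzlzzzzl·zzlzzzzlzzlzz.

zzlzzzzlzzlzzzzlzzzzlzzlzzzzlzzlzz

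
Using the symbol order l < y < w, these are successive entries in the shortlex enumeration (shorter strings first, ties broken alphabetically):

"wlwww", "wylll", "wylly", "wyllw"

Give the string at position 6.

Advancing 2 positions from wyllw through wyllw → wylyl reaches term 6.

wylyy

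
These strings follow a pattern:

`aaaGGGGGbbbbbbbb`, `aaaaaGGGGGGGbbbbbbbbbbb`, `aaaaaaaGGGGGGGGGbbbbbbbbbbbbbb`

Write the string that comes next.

The n-th term is 2n-1 a's then 2n+1 G's then 3n+2 b's, where the shown terms are n = 2, 3, 4.
For the next term, n = 5, so the run lengths are 9, 11, 17.

aaaaaaaaaGGGGGGGGGGGbbbbbbbbbbbbbbbbb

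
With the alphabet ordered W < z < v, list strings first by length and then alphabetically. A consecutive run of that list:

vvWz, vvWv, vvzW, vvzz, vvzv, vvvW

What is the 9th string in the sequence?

WWWWW

Advancing 3 positions from vvvW through vvvW → vvvz → vvvv reaches term 9.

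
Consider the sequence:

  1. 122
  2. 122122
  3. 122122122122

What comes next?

122122122122122122122122

Every step duplicates the string.
So the next term is two copies of 122122122122.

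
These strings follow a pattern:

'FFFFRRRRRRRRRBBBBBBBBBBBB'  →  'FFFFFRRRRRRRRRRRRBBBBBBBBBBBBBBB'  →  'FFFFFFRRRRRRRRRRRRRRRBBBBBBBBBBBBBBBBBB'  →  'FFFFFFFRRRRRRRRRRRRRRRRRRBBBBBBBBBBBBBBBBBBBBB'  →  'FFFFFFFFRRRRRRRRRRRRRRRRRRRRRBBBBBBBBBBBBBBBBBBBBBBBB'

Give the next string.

FFFFFFFFFRRRRRRRRRRRRRRRRRRRRRRRRBBBBBBBBBBBBBBBBBBBBBBBBBBB

Each string has the form F^{n+1} R^{3n} B^{3n+3}, where the shown terms are n = 3, 4, 5, 6, 7.
For the next term, n = 8, so the run lengths are 9, 24, 27.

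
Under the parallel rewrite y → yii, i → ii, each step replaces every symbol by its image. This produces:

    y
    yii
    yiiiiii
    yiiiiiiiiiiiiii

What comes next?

φ(yiiiiiiiiiiiiii) expands symbol-by-symbol to yii ii ii ii ii ii ii ii ii ii ii ii ii ii ii; joining the 15 pieces gives the next term.

yiiiiiiiiiiiiiiiiiiiiiiiiiiiiii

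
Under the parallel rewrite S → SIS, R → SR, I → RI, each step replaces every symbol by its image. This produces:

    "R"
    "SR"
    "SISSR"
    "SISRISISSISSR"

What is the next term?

Replace each of the 13 characters of SISRISISSISSR in place — SIS RI SIS SR RI SIS RI SIS SIS RI SIS SIS SR — and concatenate.

SISRISISSRRISISRISISSISRISISSISSR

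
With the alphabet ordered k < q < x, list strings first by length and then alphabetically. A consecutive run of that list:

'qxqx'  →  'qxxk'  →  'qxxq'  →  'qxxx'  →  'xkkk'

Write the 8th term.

xkqk

Continuing the enumeration 3 steps past xkkk: xkkk → xkkq → xkkx → (answer).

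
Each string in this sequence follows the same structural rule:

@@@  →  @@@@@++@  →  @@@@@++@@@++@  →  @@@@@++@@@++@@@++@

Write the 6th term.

@@@@@++@@@++@@@++@@@++@@@++@

Each term is the previous one with @@++@ appended.
From @@@@@++@@@++@@@++@, 2 further steps: @@@@@++@@@++@@@++@ → @@@@@++@@@++@@@++@@@++@ → (answer).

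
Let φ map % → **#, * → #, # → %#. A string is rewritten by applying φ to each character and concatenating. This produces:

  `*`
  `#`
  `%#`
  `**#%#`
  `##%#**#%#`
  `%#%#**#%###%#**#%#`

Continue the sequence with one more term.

**#%#**#%###%#**#%#%#%#**#%###%#**#%#

φ(%#%#**#%###%#**#%#) expands symbol-by-symbol to **# %# **# %# # # %# **# %# %# %# **# %# # # %# **# %#; joining the 18 pieces gives the next term.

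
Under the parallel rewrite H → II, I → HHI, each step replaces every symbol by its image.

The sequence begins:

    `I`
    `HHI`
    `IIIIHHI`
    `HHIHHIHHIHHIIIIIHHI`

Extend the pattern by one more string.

IIIIHHIIIIIHHIIIIIHHIIIIIHHIHHIHHIHHIHHIIIIIHHI

φ(HHIHHIHHIHHIIIIIHHI) expands symbol-by-symbol to II II HHI II II HHI II II HHI II II HHI HHI HHI HHI HHI II II HHI; joining the 19 pieces gives the next term.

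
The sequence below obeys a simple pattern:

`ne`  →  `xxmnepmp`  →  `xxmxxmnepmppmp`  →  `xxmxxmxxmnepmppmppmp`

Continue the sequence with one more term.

Every step adds xxm to the front and pmp to the end of the previous string.
Applying this once more to xxmxxmxxmnepmppmppmp:

xxmxxmxxmxxmnepmppmppmppmp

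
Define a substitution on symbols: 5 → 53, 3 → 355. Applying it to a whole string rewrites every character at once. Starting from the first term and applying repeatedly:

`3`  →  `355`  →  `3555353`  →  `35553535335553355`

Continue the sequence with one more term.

35553535335553355533553555353533553555353

Replace each of the 17 characters of 35553535335553355 in place — 355 53 53 53 355 53 355 53 355 355 53 53 53 355 355 53 53 — and concatenate.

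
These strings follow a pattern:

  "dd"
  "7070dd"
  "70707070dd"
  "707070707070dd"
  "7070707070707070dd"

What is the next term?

Every step adds 7070 at the front: s(k+1) = 7070·s(k).
One more step from 7070707070707070dd gives the answer.

70707070707070707070dd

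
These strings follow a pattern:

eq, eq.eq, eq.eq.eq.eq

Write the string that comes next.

eq.eq.eq.eq.eq.eq.eq.eq

Each string is two copies of the previous one joined by '.'.
One more doubling of eq.eq.eq.eq gives the answer.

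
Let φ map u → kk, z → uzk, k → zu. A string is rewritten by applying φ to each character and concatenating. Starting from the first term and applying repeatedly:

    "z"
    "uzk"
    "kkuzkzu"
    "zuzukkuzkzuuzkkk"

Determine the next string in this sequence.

uzkkkuzkkkzuzukkuzkzuuzkkkkkuzkzuzuzu

Applying the rule to each of the 16 symbols of zuzukkuzkzuuzkkk gives the pieces uzk kk uzk kk zu zu kk uzk zu uzk kk kk uzk zu zu zu, which concatenate to the answer.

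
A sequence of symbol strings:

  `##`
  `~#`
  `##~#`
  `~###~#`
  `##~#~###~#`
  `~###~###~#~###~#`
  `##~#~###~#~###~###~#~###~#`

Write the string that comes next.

~###~###~#~###~###~#~###~#~###~###~#~###~#

Each term (from the third on) is the two preceding terms concatenated in order: term 3 = ##·~# = ##~#.
So term 8 is ~###~###~#~###~#·##~#~###~#~###~###~#~###~#.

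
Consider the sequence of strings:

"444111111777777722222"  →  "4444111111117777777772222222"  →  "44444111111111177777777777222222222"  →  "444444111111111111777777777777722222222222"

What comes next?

Each string has the form 4^{n+1} 1^{2n+2} 7^{2n+3} 2^{2n+1}, where the shown terms are n = 2, 3, 4, 5.
At n = 6 the blocks have lengths 7, 14, 15, 13.

4444444111111111111117777777777777772222222222222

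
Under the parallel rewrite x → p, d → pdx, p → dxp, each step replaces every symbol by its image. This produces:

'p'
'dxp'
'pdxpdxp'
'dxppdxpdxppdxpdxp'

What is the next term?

φ(dxppdxpdxppdxpdxp) expands symbol-by-symbol to pdx p dxp dxp pdx p dxp pdx p dxp dxp pdx p dxp pdx p dxp; joining the 17 pieces gives the next term.

pdxpdxpdxppdxpdxppdxpdxpdxppdxpdxppdxpdxp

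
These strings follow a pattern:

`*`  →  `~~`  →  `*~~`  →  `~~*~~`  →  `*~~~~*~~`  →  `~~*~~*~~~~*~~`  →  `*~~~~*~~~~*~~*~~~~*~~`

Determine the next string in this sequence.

~~*~~*~~~~*~~*~~~~*~~~~*~~*~~~~*~~

This is a Fibonacci-style word recurrence s(k) = s(k−2)·s(k−1): e.g. *·~~ = *~~.
The next term joins ~~*~~*~~~~*~~ and *~~~~*~~~~*~~*~~~~*~~.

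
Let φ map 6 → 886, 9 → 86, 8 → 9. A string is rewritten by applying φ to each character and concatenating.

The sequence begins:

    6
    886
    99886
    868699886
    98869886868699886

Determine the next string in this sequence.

8699886869988698869886868699886

Applying the rule to each of the 17 symbols of 98869886868699886 gives the pieces 86 9 9 886 86 9 9 886 9 886 9 886 86 86 9 9 886, which concatenate to the answer.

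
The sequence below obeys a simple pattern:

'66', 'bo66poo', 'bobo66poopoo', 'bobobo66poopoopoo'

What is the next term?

Each term wraps the previous one in bo on the left and poo on the right.
Applying this once more to bobobo66poopoopoo:

bobobobo66poopoopoopoo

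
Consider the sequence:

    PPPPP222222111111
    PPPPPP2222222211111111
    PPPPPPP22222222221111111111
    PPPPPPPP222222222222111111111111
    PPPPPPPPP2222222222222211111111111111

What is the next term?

PPPPPPPPPP22222222222222221111111111111111

Reading off run lengths: P runs 5, 6, 7, 8, 9; 2 runs 6, 8, 10, 12, 14; 1 runs 6, 8, 10, 12, 14 — each is linear in n, where the shown terms are n = 2, 3, 4, 5, 6.
For the next term, n = 7, so the run lengths are 10, 16, 16.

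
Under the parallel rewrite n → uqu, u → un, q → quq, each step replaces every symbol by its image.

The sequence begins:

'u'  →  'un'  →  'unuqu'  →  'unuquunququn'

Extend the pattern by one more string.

Apply φ to unuquunququn symbol by symbol: u→un, n→uqu, u→un, q→quq, u→un, u→un, n→uqu, q→quq, u→un, q→quq, u→un, n→uqu; joined: un uqu un quq un un uqu quq un quq un uqu.

unuquunquqununuquququnququnuqu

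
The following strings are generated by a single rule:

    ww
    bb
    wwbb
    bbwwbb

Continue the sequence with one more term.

This is a Fibonacci-style word recurrence s(k) = s(k−2)·s(k−1): e.g. ww·bb = wwbb.
Continuing: wwbb · bbwwbb gives term 5.

wwbbbbwwbb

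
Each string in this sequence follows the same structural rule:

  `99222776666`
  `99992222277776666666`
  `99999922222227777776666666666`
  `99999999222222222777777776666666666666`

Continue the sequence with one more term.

Term n consists of 2n 9's, followed by 2n+1 2's, followed by 2n 7's, followed by 3n+1 6's (n = 1, 2, …).
Setting n = 5 gives 10, 11, 10, 16 characters in each block.

99999999992222222222277777777776666666666666666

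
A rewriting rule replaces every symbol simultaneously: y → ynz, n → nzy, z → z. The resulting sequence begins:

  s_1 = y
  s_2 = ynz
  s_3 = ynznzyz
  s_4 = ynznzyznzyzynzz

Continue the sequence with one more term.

ynznzyznzyzynzznzyzynzzynznzyzz

Replace each of the 15 characters of ynznzyznzyzynzz in place — ynz nzy z nzy z ynz z nzy z ynz z ynz nzy z z — and concatenate.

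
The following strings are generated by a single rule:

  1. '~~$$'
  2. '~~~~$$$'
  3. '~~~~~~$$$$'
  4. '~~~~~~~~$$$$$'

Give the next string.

~~~~~~~~~~$$$$$$

The n-th term is 2n ~'s then n+1 $'s (n = 1, 2, …).
Setting n = 5 gives 10, 6 characters in each block.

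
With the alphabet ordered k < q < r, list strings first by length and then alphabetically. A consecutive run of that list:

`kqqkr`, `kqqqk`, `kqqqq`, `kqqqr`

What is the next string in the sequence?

The successor of kqqqr increments the rightmost position that isn't already r and resets every position after it to k.

kqqrk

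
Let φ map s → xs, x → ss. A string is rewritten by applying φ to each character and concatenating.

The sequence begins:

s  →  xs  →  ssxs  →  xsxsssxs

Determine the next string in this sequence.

Apply φ to xsxsssxs symbol by symbol: x→ss, s→xs, x→ss, s→xs, s→xs, s→xs, x→ss, s→xs; joined: ss xs ss xs xs xs ss xs.

ssxsssxsxsxsssxs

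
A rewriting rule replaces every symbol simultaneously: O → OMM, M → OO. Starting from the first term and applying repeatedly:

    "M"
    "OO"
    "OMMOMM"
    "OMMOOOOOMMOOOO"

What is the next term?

OMMOOOOOMMOMMOMMOMMOMMOOOOOMMOMMOMMOMM

Replace each of the 14 characters of OMMOOOOOMMOOOO in place — OMM OO OO OMM OMM OMM OMM OMM OO OO OMM OMM OMM OMM — and concatenate.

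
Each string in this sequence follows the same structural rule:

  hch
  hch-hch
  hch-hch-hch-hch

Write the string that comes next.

Every step duplicates the string with '-' between the halves.
One more doubling of hch-hch-hch-hch gives the answer.

hch-hch-hch-hch-hch-hch-hch-hch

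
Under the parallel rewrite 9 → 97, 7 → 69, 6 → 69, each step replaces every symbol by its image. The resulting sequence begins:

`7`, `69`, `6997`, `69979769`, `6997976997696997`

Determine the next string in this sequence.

69979769976969979769699769979769

Replace each of the 16 characters of 6997976997696997 in place — 69 97 97 69 97 69 69 97 97 69 69 97 69 97 97 69 — and concatenate.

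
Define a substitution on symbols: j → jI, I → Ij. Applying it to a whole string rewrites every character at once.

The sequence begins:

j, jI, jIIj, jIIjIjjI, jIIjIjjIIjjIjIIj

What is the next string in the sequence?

jIIjIjjIIjjIjIIjIjjIjIIjjIIjIjjI

Applying the rule to each of the 16 symbols of jIIjIjjIIjjIjIIj gives the pieces jI Ij Ij jI Ij jI jI Ij Ij jI jI Ij jI Ij Ij jI, which concatenate to the answer.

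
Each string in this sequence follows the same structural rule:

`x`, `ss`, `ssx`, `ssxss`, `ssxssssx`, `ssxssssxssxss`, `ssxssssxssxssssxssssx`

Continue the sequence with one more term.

ssxssssxssxssssxssssxssxssssxssxss

From term 3 onward, concatenate the last term with the second-to-last: ss·x = ssx, ssx·ss = ssxss, …
Continuing: ssxssssxssxssssxssssx · ssxssssxssxss gives term 8.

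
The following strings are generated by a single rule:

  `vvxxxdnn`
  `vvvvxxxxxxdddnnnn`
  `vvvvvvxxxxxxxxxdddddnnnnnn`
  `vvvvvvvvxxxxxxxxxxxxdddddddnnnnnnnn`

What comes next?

vvvvvvvvvvxxxxxxxxxxxxxxxdddddddddnnnnnnnnnn

Reading off run lengths: v runs 2, 4, 6, 8; x runs 3, 6, 9, 12; d runs 1, 3, 5, 7; n runs 2, 4, 6, 8 — each is linear in n (n = 1, 2, …).
Setting n = 5 gives 10, 15, 9, 10 characters in each block.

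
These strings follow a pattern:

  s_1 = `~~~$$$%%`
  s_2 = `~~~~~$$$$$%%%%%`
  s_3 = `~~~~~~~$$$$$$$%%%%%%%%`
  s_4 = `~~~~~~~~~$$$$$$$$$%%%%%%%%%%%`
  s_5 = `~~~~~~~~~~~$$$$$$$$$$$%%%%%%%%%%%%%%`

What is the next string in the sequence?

The n-th term is 2n+1 ~'s then 2n+1 $'s then 3n-1 %'s (n = 1, 2, …).
For the next term, n = 6, so the run lengths are 13, 13, 17.

~~~~~~~~~~~~~$$$$$$$$$$$$$%%%%%%%%%%%%%%%%%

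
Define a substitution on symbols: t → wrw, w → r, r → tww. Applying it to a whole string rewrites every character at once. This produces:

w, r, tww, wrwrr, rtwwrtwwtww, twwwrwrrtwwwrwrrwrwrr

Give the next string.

Replace each of the 21 characters of twwwrwrrtwwwrwrrwrwrr in place — wrw r r r tww r tww tww wrw r r r tww r tww tww r tww r tww tww — and concatenate.

wrwrrrtwwrtwwtwwwrwrrrtwwrtwwtwwrtwwrtwwtww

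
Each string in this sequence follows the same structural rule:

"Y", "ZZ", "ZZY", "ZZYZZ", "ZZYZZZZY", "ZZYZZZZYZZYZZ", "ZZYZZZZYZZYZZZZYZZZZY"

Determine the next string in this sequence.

From term 3 onward, concatenate the last term with the second-to-last: ZZ·Y = ZZY, ZZY·ZZ = ZZYZZ, …
Continuing: ZZYZZZZYZZYZZZZYZZZZY · ZZYZZZZYZZYZZ gives term 8.

ZZYZZZZYZZYZZZZYZZZZYZZYZZZZYZZYZZ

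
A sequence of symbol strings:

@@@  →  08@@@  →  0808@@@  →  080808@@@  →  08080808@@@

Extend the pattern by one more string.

Each term is the previous one with 08 prepended.
Applying this once more to 08080808@@@:

0808080808@@@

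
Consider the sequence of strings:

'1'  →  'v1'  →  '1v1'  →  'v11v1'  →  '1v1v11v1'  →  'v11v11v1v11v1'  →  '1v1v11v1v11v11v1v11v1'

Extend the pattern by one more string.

This is a Fibonacci-style word recurrence s(k) = s(k−2)·s(k−1): e.g. 1·v1 = 1v1.
Continuing: v11v11v1v11v1 · 1v1v11v1v11v11v1v11v1 gives term 8.

v11v11v1v11v11v1v11v1v11v11v1v11v1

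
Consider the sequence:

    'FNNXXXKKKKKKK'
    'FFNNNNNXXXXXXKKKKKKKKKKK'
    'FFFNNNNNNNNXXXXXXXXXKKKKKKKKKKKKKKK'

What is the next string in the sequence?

Term n consists of n F's, followed by 3n-1 N's, followed by 3n X's, followed by 4n+3 K's (n = 1, 2, …).
At n = 4 the blocks have lengths 4, 11, 12, 19.

FFFFNNNNNNNNNNNXXXXXXXXXXXXKKKKKKKKKKKKKKKKKKK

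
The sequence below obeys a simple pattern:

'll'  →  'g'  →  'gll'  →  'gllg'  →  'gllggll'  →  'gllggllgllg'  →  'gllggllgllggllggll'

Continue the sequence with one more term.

Each term (from the third on) is the previous term followed by the one before it: term 3 = g·ll = gll.
Continuing: gllggllgllggllggll · gllggllgllg gives term 8.

gllggllgllggllggllgllggllgllg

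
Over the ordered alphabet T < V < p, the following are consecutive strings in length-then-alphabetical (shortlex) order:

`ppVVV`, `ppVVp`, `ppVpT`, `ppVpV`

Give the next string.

ppVpp

The successor of ppVpV increments the rightmost position that isn't already p and resets every position after it to T.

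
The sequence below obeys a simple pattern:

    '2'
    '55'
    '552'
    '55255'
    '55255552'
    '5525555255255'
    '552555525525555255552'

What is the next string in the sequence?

5525555255255552555525525555255255

Each term (from the third on) is the previous term followed by the one before it: term 3 = 55·2 = 552.
So term 8 is 552555525525555255552·5525555255255.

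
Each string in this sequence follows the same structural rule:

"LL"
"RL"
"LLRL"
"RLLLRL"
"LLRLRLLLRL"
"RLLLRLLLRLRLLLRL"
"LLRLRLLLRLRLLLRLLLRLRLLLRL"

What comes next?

Each term (from the third on) is the two preceding terms concatenated in order: term 3 = LL·RL = LLRL.
So term 8 is RLLLRLLLRLRLLLRL·LLRLRLLLRLRLLLRLLLRLRLLLRL.

RLLLRLLLRLRLLLRLLLRLRLLLRLRLLLRLLLRLRLLLRL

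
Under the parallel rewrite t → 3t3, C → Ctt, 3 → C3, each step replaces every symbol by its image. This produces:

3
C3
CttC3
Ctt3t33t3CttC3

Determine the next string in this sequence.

Ctt3t33t3C33t3C3C33t3C3Ctt3t33t3CttC3

Replace each of the 14 characters of Ctt3t33t3CttC3 in place — Ctt 3t3 3t3 C3 3t3 C3 C3 3t3 C3 Ctt 3t3 3t3 Ctt C3 — and concatenate.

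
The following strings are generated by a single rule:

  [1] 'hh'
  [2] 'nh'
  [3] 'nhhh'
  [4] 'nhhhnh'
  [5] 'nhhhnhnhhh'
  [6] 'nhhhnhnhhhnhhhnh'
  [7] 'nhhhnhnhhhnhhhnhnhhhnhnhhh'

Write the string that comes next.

nhhhnhnhhhnhhhnhnhhhnhnhhhnhhhnhnhhhnhhhnh

Each term (from the third on) is the previous term followed by the one before it: term 3 = nh·hh = nhhh.
The next term joins nhhhnhnhhhnhhhnhnhhhnhnhhh and nhhhnhnhhhnhhhnh.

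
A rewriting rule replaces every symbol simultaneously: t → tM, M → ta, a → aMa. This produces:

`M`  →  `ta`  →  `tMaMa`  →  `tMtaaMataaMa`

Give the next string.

tMtatMaMaaMataaMatMaMaaMataaMa

Expanding tMtaaMataaMa: t→tM, M→ta, t→tM, a→aMa, a→aMa, M→ta, a→aMa, t→tM, a→aMa, a→aMa, M→ta, a→aMa. Concatenated: tM ta tM aMa aMa ta aMa tM aMa aMa ta aMa.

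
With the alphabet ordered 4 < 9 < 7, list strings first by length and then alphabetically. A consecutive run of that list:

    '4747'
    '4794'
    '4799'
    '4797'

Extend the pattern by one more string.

Find the rightmost character of 4797 below 7, bump it to the next letter, and reset everything to its right to 4.

4774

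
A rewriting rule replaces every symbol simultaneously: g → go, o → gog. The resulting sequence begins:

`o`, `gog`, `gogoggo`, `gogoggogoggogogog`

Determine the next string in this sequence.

Rewriting the 17 symbols of gogoggogoggogogog one by one yields go gog go gog go go gog go gog go go gog go gog go gog go; concatenated:

gogoggogoggogogoggogoggogogoggogoggogoggo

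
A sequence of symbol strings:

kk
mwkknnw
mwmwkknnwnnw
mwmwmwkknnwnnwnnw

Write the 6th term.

mwmwmwmwmwkknnwnnwnnwnnwnnw

Each term wraps the previous one in mw on the left and nnw on the right.
From mwmwmwkknnwnnwnnw, 2 further steps: mwmwmwkknnwnnwnnw → mwmwmwmwkknnwnnwnnwnnw → (answer).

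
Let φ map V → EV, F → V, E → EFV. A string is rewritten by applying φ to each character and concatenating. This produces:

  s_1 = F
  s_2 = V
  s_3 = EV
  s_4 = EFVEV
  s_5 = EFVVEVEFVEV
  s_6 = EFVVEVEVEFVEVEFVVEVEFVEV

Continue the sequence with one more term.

EFVVEVEVEFVEVEFVEVEFVVEVEFVEVEFVVEVEVEFVEVEFVVEVEFVEV

Applying the rule to each of the 24 symbols of EFVVEVEVEFVEVEFVVEVEFVEV gives the pieces EFV V EV EV EFV EV EFV EV EFV V EV EFV EV EFV V EV EV EFV EV EFV V EV EFV EV, which concatenate to the answer.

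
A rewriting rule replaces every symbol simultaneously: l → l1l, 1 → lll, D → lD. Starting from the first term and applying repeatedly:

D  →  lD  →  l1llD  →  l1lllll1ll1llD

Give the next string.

Applying the rule to each of the 14 symbols of l1lllll1ll1llD gives the pieces l1l lll l1l l1l l1l l1l l1l lll l1l l1l lll l1l l1l lD, which concatenate to the answer.

l1lllll1ll1ll1ll1ll1lllll1ll1lllll1ll1llD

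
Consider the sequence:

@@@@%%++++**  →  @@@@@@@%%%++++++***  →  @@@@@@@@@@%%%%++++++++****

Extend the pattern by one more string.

The n-th term is 3n+1 @'s then n+1 %'s then 2n+2 +'s then n+1 *'s (n = 1, 2, …).
For the next term, n = 4, so the run lengths are 13, 5, 10, 5.

@@@@@@@@@@@@@%%%%%++++++++++*****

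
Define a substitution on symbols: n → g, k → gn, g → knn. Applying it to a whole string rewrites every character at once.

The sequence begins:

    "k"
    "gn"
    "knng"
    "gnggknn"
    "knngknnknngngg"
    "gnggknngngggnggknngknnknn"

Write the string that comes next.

knngknnknngnggknngknnknnknngknnknngnggknngngggngg

φ(gnggknngngggnggknngknnknn) expands symbol-by-symbol to knn g knn knn gn g g knn g knn knn knn g knn knn gn g g knn gn g g gn g g; joining the 25 pieces gives the next term.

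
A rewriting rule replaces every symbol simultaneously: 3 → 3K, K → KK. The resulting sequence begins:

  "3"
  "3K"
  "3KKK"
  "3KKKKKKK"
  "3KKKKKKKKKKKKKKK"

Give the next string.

Replace each of the 16 characters of 3KKKKKKKKKKKKKKK in place — 3K KK KK KK KK KK KK KK KK KK KK KK KK KK KK KK — and concatenate.

3KKKKKKKKKKKKKKKKKKKKKKKKKKKKKKK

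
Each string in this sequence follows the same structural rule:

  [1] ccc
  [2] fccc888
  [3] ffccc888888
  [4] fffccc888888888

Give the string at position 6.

fffffccc888888888888888

Each term wraps the previous one in f on the left and 888 on the right.
From fffccc888888888, 2 further steps: fffccc888888888 → ffffccc888888888888 → (answer).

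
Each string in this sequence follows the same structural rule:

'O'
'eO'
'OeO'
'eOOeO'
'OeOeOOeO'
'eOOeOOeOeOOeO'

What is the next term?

OeOeOOeOeOOeOOeOeOOeO

This is a Fibonacci-style word recurrence s(k) = s(k−2)·s(k−1): e.g. O·eO = OeO.
The next term joins OeOeOOeO and eOOeOOeOeOOeO.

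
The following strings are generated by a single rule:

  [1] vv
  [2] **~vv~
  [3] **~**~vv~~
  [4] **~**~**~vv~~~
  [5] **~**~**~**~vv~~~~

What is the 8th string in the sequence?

Each term wraps the previous one in **~ on the left and ~ on the right.
From **~**~**~**~vv~~~~, 3 further steps: **~**~**~**~vv~~~~ → **~**~**~**~**~vv~~~~~ → **~**~**~**~**~**~vv~~~~~~ → (answer).

**~**~**~**~**~**~**~vv~~~~~~~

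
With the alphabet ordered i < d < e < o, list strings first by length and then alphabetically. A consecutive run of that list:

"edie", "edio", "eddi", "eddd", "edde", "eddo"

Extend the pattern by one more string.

Treat eddo as a base-4 numeral over the given alphabet and add one, carrying through any trailing o's.

edei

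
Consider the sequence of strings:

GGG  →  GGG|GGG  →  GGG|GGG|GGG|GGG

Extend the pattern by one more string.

Every step duplicates the string with '|' between the halves.
Doubling GGG|GGG|GGG|GGG with '|' between the halves:

GGG|GGG|GGG|GGG|GGG|GGG|GGG|GGG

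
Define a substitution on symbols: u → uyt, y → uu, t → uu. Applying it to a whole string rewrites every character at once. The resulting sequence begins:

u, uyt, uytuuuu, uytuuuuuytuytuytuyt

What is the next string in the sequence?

uytuuuuuytuytuytuytuytuuuuuytuuuuuytuuuuuytuuuu

Applying the rule to each of the 19 symbols of uytuuuuuytuytuytuyt gives the pieces uyt uu uu uyt uyt uyt uyt uyt uu uu uyt uu uu uyt uu uu uyt uu uu, which concatenate to the answer.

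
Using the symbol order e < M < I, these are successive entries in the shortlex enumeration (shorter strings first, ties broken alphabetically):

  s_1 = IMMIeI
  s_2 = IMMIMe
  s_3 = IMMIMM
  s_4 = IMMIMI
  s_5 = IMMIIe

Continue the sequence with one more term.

IMMIIM

Treat IMMIIe as a base-3 numeral over the given alphabet and add one, carrying through any trailing I's.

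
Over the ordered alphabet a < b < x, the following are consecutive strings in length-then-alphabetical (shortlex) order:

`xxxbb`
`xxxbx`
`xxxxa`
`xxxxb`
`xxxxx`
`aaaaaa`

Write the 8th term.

aaaaax

Advancing 2 positions from aaaaaa through aaaaaa → aaaaab reaches term 8.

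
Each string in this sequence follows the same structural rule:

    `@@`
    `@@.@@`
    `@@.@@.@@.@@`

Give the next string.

s(k+1) = s(k)·.·s(k) — each term doubles the last with '.' between the halves.
So the next term is two copies of @@.@@.@@.@@ with '.' between the halves.

@@.@@.@@.@@.@@.@@.@@.@@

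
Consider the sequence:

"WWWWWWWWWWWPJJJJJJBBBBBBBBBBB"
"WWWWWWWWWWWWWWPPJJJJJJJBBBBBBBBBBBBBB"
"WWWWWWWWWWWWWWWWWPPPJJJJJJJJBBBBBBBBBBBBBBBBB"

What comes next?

The n-th term is 3n+2 W's then n-2 P's then n+3 J's then 3n+2 B's, where the shown terms are n = 3, 4, 5.
At n = 6 the blocks have lengths 20, 4, 9, 20.

WWWWWWWWWWWWWWWWWWWWPPPPJJJJJJJJJBBBBBBBBBBBBBBBBBBBB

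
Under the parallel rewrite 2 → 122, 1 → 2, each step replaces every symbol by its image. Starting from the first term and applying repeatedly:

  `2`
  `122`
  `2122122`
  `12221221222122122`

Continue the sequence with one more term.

φ(12221221222122122) expands symbol-by-symbol to 2 122 122 122 2 122 122 2 122 122 122 2 122 122 2 122 122; joining the 17 pieces gives the next term.

21221221222122122212212212221221222122122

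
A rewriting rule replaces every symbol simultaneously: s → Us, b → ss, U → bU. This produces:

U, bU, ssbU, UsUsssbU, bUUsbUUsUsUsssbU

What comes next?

Rewriting the 16 symbols of bUUsbUUsUsUsssbU one by one yields ss bU bU Us ss bU bU Us bU Us bU Us Us Us ss bU; concatenated:

ssbUbUUsssbUbUUsbUUsbUUsUsUsssbU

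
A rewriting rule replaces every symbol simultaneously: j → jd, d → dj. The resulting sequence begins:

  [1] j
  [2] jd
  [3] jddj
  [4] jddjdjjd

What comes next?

jddjdjjddjjdjddj

Apply φ to jddjdjjd symbol by symbol: j→jd, d→dj, d→dj, j→jd, d→dj, j→jd, j→jd, d→dj; joined: jd dj dj jd dj jd jd dj.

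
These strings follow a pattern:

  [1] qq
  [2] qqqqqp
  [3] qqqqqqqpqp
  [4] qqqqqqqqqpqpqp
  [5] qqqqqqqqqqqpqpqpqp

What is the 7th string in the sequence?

qqqqqqqqqqqqqqqpqpqpqpqpqp

Each term wraps the previous one in qq on the left and qp on the right.
From qqqqqqqqqqqpqpqpqp, 2 further steps: qqqqqqqqqqqpqpqpqp → qqqqqqqqqqqqqpqpqpqpqp → (answer).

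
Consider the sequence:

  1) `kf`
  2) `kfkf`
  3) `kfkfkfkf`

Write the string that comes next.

Every step duplicates the string.
Doubling kfkfkfkf:

kfkfkfkfkfkfkfkf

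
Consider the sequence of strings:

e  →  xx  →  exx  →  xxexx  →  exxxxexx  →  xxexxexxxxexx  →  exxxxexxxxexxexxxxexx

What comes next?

xxexxexxxxexxexxxxexxxxexxexxxxexx

From term 3 onward, concatenate the second-to-last term with the last: e·xx = exx, xx·exx = xxexx, …
The next term joins xxexxexxxxexx and exxxxexxxxexxexxxxexx.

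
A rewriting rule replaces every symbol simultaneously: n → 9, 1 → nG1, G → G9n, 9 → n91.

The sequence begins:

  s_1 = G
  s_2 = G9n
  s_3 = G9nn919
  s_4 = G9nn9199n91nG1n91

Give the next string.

G9nn9199n91nG1n91n919n91nG19G9nnG19n91nG1

Applying the rule to each of the 17 symbols of G9nn9199n91nG1n91 gives the pieces G9n n91 9 9 n91 nG1 n91 n91 9 n91 nG1 9 G9n nG1 9 n91 nG1, which concatenate to the answer.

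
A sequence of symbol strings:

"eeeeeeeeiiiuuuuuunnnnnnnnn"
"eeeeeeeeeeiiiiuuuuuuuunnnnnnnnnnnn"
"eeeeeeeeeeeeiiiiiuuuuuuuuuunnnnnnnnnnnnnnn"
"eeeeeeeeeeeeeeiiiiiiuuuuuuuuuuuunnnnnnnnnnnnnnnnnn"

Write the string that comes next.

Each string has the form e^{2n+2} i^{n} u^{2n} n^{3n}, where the shown terms are n = 3, 4, 5, 6.
At n = 7 the blocks have lengths 16, 7, 14, 21.

eeeeeeeeeeeeeeeeiiiiiiiuuuuuuuuuuuuuunnnnnnnnnnnnnnnnnnnnn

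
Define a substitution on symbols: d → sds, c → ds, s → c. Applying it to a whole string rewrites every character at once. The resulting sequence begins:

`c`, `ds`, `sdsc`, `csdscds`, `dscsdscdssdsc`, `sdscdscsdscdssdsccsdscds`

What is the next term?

Applying the rule to each of the 24 symbols of sdscdscsdscdssdsccsdscds gives the pieces c sds c ds sds c ds c sds c ds sds c c sds c ds ds c sds c ds sds c, which concatenate to the answer.

csdscdssdscdscsdscdssdsccsdscdsdscsdscdssdsc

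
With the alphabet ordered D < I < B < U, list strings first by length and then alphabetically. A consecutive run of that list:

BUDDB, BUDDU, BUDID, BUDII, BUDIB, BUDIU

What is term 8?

BUDBI

Advancing 2 positions from BUDIU through BUDIU → BUDBD reaches term 8.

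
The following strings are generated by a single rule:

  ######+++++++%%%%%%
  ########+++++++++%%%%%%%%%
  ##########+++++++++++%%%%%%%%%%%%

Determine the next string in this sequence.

############+++++++++++++%%%%%%%%%%%%%%%

The n-th term is 2n+2 #'s then 2n+3 +'s then 3n %'s, where the shown terms are n = 2, 3, 4.
At n = 5 the blocks have lengths 12, 13, 15.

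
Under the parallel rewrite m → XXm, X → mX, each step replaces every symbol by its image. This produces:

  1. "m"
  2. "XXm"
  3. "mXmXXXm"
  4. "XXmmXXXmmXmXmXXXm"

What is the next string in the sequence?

Rewriting the 17 symbols of XXmmXXXmmXmXmXXXm one by one yields mX mX XXm XXm mX mX mX XXm XXm mX XXm mX XXm mX mX mX XXm; concatenated:

mXmXXXmXXmmXmXmXXXmXXmmXXXmmXXXmmXmXmXXXm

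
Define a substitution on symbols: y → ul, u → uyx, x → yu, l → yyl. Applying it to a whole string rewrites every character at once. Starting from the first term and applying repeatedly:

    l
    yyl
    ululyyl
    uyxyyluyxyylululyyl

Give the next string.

Replace each of the 19 characters of uyxyyluyxyylululyyl in place — uyx ul yu ul ul yyl uyx ul yu ul ul yyl uyx yyl uyx yyl ul ul yyl — and concatenate.

uyxulyuululyyluyxulyuululyyluyxyyluyxyylululyyl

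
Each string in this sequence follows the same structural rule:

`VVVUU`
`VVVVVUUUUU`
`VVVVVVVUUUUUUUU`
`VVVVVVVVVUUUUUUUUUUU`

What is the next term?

VVVVVVVVVVVUUUUUUUUUUUUUU

The n-th term is 2n+1 V's then 3n-1 U's (n = 1, 2, …).
Setting n = 5 gives 11, 14 characters in each block.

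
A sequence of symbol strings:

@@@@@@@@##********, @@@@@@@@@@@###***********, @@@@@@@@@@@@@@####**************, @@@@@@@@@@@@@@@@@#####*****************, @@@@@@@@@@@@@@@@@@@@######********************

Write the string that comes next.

@@@@@@@@@@@@@@@@@@@@@@@#######***********************

Term n consists of 3n-1 @'s, followed by n-1 #'s, followed by 3n-1 *'s, where the shown terms are n = 3, 4, 5, 6, 7.
For the next term, n = 8, so the run lengths are 23, 7, 23.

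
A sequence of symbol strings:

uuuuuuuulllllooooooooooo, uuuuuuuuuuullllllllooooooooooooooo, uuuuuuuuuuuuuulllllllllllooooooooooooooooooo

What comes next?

uuuuuuuuuuuuuuuuullllllllllllllooooooooooooooooooooooo

Term n consists of 3n+2 u's, followed by 3n-1 l's, followed by 4n+3 o's, where the shown terms are n = 2, 3, 4.
Setting n = 5 gives 17, 14, 23 characters in each block.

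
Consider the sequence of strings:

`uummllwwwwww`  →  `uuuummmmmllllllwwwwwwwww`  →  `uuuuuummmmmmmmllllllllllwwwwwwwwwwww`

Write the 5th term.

Reading off run lengths: u runs 2, 4, 6; m runs 2, 5, 8; l runs 2, 6, 10; w runs 6, 9, 12 — each is linear in n (n = 1, 2, …).
Setting n = 5 gives 10, 14, 18, 18 characters in each block.

uuuuuuuuuummmmmmmmmmmmmmllllllllllllllllllwwwwwwwwwwwwwwwwww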